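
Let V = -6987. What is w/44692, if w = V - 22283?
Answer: -14635/22346 ≈ -0.65493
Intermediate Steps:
w = -29270 (w = -6987 - 22283 = -29270)
w/44692 = -29270/44692 = -29270*1/44692 = -14635/22346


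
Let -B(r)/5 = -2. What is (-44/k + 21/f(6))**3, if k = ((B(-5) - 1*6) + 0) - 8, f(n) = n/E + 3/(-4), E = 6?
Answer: 857375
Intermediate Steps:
B(r) = 10 (B(r) = -5*(-2) = 10)
f(n) = -3/4 + n/6 (f(n) = n/6 + 3/(-4) = n*(1/6) + 3*(-1/4) = n/6 - 3/4 = -3/4 + n/6)
k = -4 (k = ((10 - 1*6) + 0) - 8 = ((10 - 6) + 0) - 8 = (4 + 0) - 8 = 4 - 8 = -4)
(-44/k + 21/f(6))**3 = (-44/(-4) + 21/(-3/4 + (1/6)*6))**3 = (-44*(-1/4) + 21/(-3/4 + 1))**3 = (11 + 21/(1/4))**3 = (11 + 21*4)**3 = (11 + 84)**3 = 95**3 = 857375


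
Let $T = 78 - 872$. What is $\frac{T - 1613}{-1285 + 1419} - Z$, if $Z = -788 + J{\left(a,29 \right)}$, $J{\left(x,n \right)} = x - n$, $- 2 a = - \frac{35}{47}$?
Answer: $\frac{2514996}{3149} \approx 798.67$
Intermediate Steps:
$T = -794$ ($T = 78 - 872 = -794$)
$a = \frac{35}{94}$ ($a = - \frac{\left(-35\right) \frac{1}{47}}{2} = \left(- \frac{1}{2}\right) \left(- \frac{35}{47}\right) = \frac{35}{94} \approx 0.37234$)
$Z = - \frac{76763}{94}$ ($Z = -788 + \left(\frac{35}{94} - 29\right) = -788 - \frac{2691}{94} = - \frac{76763}{94} \approx -816.63$)
$\frac{T - 1613}{-1285 + 1419} - Z = \frac{-794 - 1613}{-1285 + 1419} - - \frac{76763}{94} = - \frac{2407}{134} + \frac{76763}{94} = \frac{2514996}{3149}$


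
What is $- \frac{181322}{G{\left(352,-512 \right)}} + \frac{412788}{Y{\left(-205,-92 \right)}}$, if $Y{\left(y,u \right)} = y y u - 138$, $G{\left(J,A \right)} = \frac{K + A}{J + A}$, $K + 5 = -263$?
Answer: $- \frac{2804289133510}{75395541} \approx -37194.0$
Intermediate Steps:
$K = -268$ ($K = -5 - 263 = -268$)
$G{\left(J,A \right)} = \frac{-268 + A}{A + J}$ ($G{\left(J,A \right)} = \frac{-268 + A}{J + A} = \frac{-268 + A}{A + J}$)
$Y{\left(y,u \right)} = -138 + u y^{2}$ ($Y{\left(y,u \right)} = y^{2} u - 138 = u y^{2} - 138 = -138 + u y^{2}$)
$- \frac{181322}{G{\left(352,-512 \right)}} + \frac{412788}{Y{\left(-205,-92 \right)}} = - \frac{181322}{\frac{1}{-512 + 352} \left(-268 - 512\right)} + \frac{412788}{-138 - 92 \left(-205\right)^{2}} = - \frac{181322}{\frac{1}{-160} \left(-780\right)} + \frac{412788}{-138 - 3866300} = - \frac{181322}{\left(- \frac{1}{160}\right) \left(-780\right)} + \frac{412788}{-138 - 3866300} = - \frac{181322}{\frac{39}{8}} + \frac{412788}{-3866438} = \left(-181322\right) \frac{8}{39} + 412788 \left(- \frac{1}{3866438}\right) = - \frac{1450576}{39} - \frac{206394}{1933219} = - \frac{2804289133510}{75395541}$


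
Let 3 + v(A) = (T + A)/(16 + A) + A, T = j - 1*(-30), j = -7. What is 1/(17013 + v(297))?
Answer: 313/5417411 ≈ 5.7777e-5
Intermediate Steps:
T = 23 (T = -7 - 1*(-30) = -7 + 30 = 23)
v(A) = -3 + A + (23 + A)/(16 + A) (v(A) = -3 + ((23 + A)/(16 + A) + A) = -3 + (A + (23 + A)/(16 + A)) = -3 + A + (23 + A)/(16 + A))
1/(17013 + v(297)) = 1/(17013 + (-25 + 297² + 14*297)/(16 + 297)) = 1/(17013 + (-25 + 88209 + 4158)/313) = 1/(17013 + (1/313)*92342) = 1/(17013 + 92342/313) = 1/(5417411/313) = 313/5417411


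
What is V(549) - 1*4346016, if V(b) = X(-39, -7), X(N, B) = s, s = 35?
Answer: -4345981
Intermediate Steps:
X(N, B) = 35
V(b) = 35
V(549) - 1*4346016 = 35 - 1*4346016 = 35 - 4346016 = -4345981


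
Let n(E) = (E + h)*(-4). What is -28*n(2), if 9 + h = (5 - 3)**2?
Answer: -336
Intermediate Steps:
h = -5 (h = -9 + (5 - 3)**2 = -9 + 2**2 = -9 + 4 = -5)
n(E) = 20 - 4*E (n(E) = (E - 5)*(-4) = (-5 + E)*(-4) = 20 - 4*E)
-28*n(2) = -28*(20 - 4*2) = -28*(20 - 8) = -28*12 = -336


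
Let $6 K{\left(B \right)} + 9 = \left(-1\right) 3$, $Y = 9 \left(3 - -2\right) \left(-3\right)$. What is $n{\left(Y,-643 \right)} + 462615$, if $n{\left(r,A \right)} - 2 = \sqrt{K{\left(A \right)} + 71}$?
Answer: $462617 + \sqrt{69} \approx 4.6263 \cdot 10^{5}$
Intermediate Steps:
$Y = -135$ ($Y = 9 \left(3 + 2\right) \left(-3\right) = 9 \cdot 5 \left(-3\right) = 45 \left(-3\right) = -135$)
$K{\left(B \right)} = -2$ ($K{\left(B \right)} = - \frac{3}{2} + \frac{\left(-1\right) 3}{6} = - \frac{3}{2} + \frac{1}{6} \left(-3\right) = - \frac{3}{2} - \frac{1}{2} = -2$)
$n{\left(r,A \right)} = 2 + \sqrt{69}$ ($n{\left(r,A \right)} = 2 + \sqrt{-2 + 71} = 2 + \sqrt{69}$)
$n{\left(Y,-643 \right)} + 462615 = \left(2 + \sqrt{69}\right) + 462615 = 462617 + \sqrt{69}$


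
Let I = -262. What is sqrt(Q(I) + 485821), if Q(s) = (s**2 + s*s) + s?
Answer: sqrt(622847) ≈ 789.21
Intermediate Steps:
Q(s) = s + 2*s**2 (Q(s) = (s**2 + s**2) + s = 2*s**2 + s = s + 2*s**2)
sqrt(Q(I) + 485821) = sqrt(-262*(1 + 2*(-262)) + 485821) = sqrt(-262*(1 - 524) + 485821) = sqrt(-262*(-523) + 485821) = sqrt(137026 + 485821) = sqrt(622847)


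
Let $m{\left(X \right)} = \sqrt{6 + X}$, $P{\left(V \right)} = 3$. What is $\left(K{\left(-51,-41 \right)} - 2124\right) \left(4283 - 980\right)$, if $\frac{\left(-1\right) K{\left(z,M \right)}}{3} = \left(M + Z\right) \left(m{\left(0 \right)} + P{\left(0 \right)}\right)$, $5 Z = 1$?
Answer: $- \frac{29013552}{5} + \frac{2021436 \sqrt{6}}{5} \approx -4.8124 \cdot 10^{6}$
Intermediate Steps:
$Z = \frac{1}{5}$ ($Z = \frac{1}{5} \cdot 1 = \frac{1}{5} \approx 0.2$)
$K{\left(z,M \right)} = - 3 \left(3 + \sqrt{6}\right) \left(\frac{1}{5} + M\right)$ ($K{\left(z,M \right)} = - 3 \left(M + \frac{1}{5}\right) \left(\sqrt{6 + 0} + 3\right) = - 3 \left(\frac{1}{5} + M\right) \left(\sqrt{6} + 3\right) = - 3 \left(\frac{1}{5} + M\right) \left(3 + \sqrt{6}\right) = - 3 \left(3 + \sqrt{6}\right) \left(\frac{1}{5} + M\right)$)
$\left(K{\left(-51,-41 \right)} - 2124\right) \left(4283 - 980\right) = \left(\left(- \frac{9}{5} - -369 - \frac{3 \sqrt{6}}{5} - - 123 \sqrt{6}\right) - 2124\right) \left(4283 - 980\right) = \left(\left(- \frac{9}{5} + 369 - \frac{3 \sqrt{6}}{5} + 123 \sqrt{6}\right) - 2124\right) 3303 = \left(\left(\frac{1836}{5} + \frac{612 \sqrt{6}}{5}\right) - 2124\right) 3303 = \left(- \frac{8784}{5} + \frac{612 \sqrt{6}}{5}\right) 3303 = - \frac{29013552}{5} + \frac{2021436 \sqrt{6}}{5}$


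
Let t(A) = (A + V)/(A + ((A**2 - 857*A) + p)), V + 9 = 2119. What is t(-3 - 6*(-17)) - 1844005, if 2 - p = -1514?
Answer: -135399757344/73427 ≈ -1.8440e+6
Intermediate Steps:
V = 2110 (V = -9 + 2119 = 2110)
p = 1516 (p = 2 - 1*(-1514) = 2 + 1514 = 1516)
t(A) = (2110 + A)/(1516 + A**2 - 856*A) (t(A) = (A + 2110)/(A + ((A**2 - 857*A) + 1516)) = (2110 + A)/(A + (1516 + A**2 - 857*A)) = (2110 + A)/(1516 + A**2 - 856*A))
t(-3 - 6*(-17)) - 1844005 = (2110 + (-3 - 6*(-17)))/(1516 + (-3 - 6*(-17))**2 - 856*(-3 - 6*(-17))) - 1844005 = (2110 + (-3 + 102))/(1516 + (-3 + 102)**2 - 856*(-3 + 102)) - 1844005 = (2110 + 99)/(1516 + 99**2 - 856*99) - 1844005 = 2209/(1516 + 9801 - 84744) - 1844005 = 2209/(-73427) - 1844005 = -1/73427*2209 - 1844005 = -2209/73427 - 1844005 = -135399757344/73427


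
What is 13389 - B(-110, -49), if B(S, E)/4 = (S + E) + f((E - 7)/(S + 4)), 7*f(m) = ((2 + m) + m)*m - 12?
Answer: 275890263/19663 ≈ 14031.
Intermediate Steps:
f(m) = -12/7 + m*(2 + 2*m)/7 (f(m) = (((2 + m) + m)*m - 12)/7 = ((2 + 2*m)*m - 12)/7 = (m*(2 + 2*m) - 12)/7 = (-12 + m*(2 + 2*m))/7 = -12/7 + m*(2 + 2*m)/7)
B(S, E) = -48/7 + 4*E + 4*S + 8*(-7 + E)**2/(7*(4 + S)**2) + 8*(-7 + E)/(7*(4 + S)) (B(S, E) = 4*((S + E) + (-12/7 + 2*((E - 7)/(S + 4))/7 + 2*((E - 7)/(S + 4))**2/7)) = 4*((E + S) + (-12/7 + 2*((-7 + E)/(4 + S))/7 + 2*((-7 + E)/(4 + S))**2/7)) = 4*((E + S) + (-12/7 + 2*(-7 + E)/(7*(4 + S)) + 2*((-7 + E)**2/(4 + S)**2)/7)) = 4*((E + S) + (-12/7 + 2*(-7 + E)/(7*(4 + S)) + 2*(-7 + E)**2/(7*(4 + S)**2))) = 4*((E + S) + (-12/7 + 2*(-7 + E)**2/(7*(4 + S)**2) + 2*(-7 + E)/(7*(4 + S)))) = 4*(-12/7 + E + S + 2*(-7 + E)**2/(7*(4 + S)**2) + 2*(-7 + E)/(7*(4 + S))) = -48/7 + 4*E + 4*S + 8*(-7 + E)**2/(7*(4 + S)**2) + 8*(-7 + E)/(7*(4 + S)))
13389 - B(-110, -49) = 13389 - 4*(-12*(4 - 110)**2 + 2*(-7 - 49)**2 + 2*(-7 - 49)*(4 - 110) + 7*(4 - 110)**2*(-49 - 110))/(7*(4 - 110)**2) = 13389 - 4*(-12*(-106)**2 + 2*(-56)**2 + 2*(-56)*(-106) + 7*(-106)**2*(-159))/(7*(-106)**2) = 13389 - 4*(-12*11236 + 2*3136 + 11872 + 7*11236*(-159))/(7*11236) = 13389 - 4*(-134832 + 6272 + 11872 - 12505668)/(7*11236) = 13389 - 4*(-12622356)/(7*11236) = 13389 - 1*(-12622356/19663) = 13389 + 12622356/19663 = 275890263/19663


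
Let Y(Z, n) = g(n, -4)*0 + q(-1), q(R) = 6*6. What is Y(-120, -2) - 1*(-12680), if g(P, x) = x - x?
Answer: 12716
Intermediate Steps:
q(R) = 36
g(P, x) = 0
Y(Z, n) = 36 (Y(Z, n) = 0*0 + 36 = 0 + 36 = 36)
Y(-120, -2) - 1*(-12680) = 36 - 1*(-12680) = 36 + 12680 = 12716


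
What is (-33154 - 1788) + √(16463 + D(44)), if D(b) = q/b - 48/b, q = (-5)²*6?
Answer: -34942 + √7969214/22 ≈ -34814.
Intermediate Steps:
q = 150 (q = 25*6 = 150)
D(b) = 102/b (D(b) = 150/b - 48/b = 102/b)
(-33154 - 1788) + √(16463 + D(44)) = (-33154 - 1788) + √(16463 + 102/44) = -34942 + √(16463 + 102*(1/44)) = -34942 + √(16463 + 51/22) = -34942 + √(362237/22) = -34942 + √7969214/22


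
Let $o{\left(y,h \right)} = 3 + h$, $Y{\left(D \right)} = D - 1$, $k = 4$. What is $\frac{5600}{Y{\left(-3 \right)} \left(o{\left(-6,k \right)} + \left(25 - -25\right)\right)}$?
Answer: $- \frac{1400}{57} \approx -24.561$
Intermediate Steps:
$Y{\left(D \right)} = -1 + D$
$\frac{5600}{Y{\left(-3 \right)} \left(o{\left(-6,k \right)} + \left(25 - -25\right)\right)} = \frac{5600}{\left(-1 - 3\right) \left(\left(3 + 4\right) + \left(25 - -25\right)\right)} = \frac{5600}{\left(-4\right) \left(7 + \left(25 + 25\right)\right)} = \frac{5600}{\left(-4\right) \left(7 + 50\right)} = \frac{5600}{\left(-4\right) 57} = \frac{5600}{-228} = 5600 \left(- \frac{1}{228}\right) = - \frac{1400}{57}$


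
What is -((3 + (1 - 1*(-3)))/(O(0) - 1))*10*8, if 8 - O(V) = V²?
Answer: -80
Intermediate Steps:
O(V) = 8 - V²
-((3 + (1 - 1*(-3)))/(O(0) - 1))*10*8 = -((3 + (1 - 1*(-3)))/((8 - 1*0²) - 1))*10*8 = -((3 + (1 + 3))/((8 - 1*0) - 1))*10*8 = -((3 + 4)/((8 + 0) - 1))*10*8 = -(7/(8 - 1))*10*8 = -(7/7)*10*8 = -(7*(⅐))*10*8 = -1*10*8 = -10*8 = -1*80 = -80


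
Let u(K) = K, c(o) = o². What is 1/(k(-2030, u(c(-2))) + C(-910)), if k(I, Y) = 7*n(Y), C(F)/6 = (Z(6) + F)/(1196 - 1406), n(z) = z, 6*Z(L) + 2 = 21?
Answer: 210/11321 ≈ 0.018550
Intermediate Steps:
Z(L) = 19/6 (Z(L) = -⅓ + (⅙)*21 = -⅓ + 7/2 = 19/6)
C(F) = -19/210 - F/35 (C(F) = 6*((19/6 + F)/(1196 - 1406)) = 6*((19/6 + F)/(-210)) = 6*((19/6 + F)*(-1/210)) = 6*(-19/1260 - F/210) = -19/210 - F/35)
k(I, Y) = 7*Y
1/(k(-2030, u(c(-2))) + C(-910)) = 1/(7*(-2)² + (-19/210 - 1/35*(-910))) = 1/(7*4 + (-19/210 + 26)) = 1/(28 + 5441/210) = 1/(11321/210) = 210/11321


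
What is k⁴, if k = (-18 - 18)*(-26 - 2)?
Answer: 1032386052096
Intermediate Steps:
k = 1008 (k = -36*(-28) = 1008)
k⁴ = 1008⁴ = 1032386052096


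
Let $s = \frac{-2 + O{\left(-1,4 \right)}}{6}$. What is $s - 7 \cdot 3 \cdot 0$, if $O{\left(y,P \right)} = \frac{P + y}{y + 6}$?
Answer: $- \frac{7}{30} \approx -0.23333$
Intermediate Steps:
$O{\left(y,P \right)} = \frac{P + y}{6 + y}$
$s = - \frac{7}{30}$ ($s = \frac{-2 + \frac{4 - 1}{6 - 1}}{6} = \left(-2 + \frac{1}{5} \cdot 3\right) \frac{1}{6} = \left(-2 + \frac{3}{5}\right) \frac{1}{6} = \left(- \frac{7}{5}\right) \frac{1}{6} = - \frac{7}{30} \approx -0.23333$)
$s - 7 \cdot 3 \cdot 0 = - \frac{7}{30} - 7 \cdot 3 \cdot 0 = - \frac{7}{30} - 0 = - \frac{7}{30} + 0 = - \frac{7}{30}$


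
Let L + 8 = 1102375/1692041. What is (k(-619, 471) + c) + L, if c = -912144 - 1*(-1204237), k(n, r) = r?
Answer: 495017849171/1692041 ≈ 2.9256e+5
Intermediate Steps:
L = -12433953/1692041 (L = -8 + 1102375/1692041 = -12433953/1692041 ≈ -7.3485)
c = 292093 (c = -912144 + 1204237 = 292093)
(k(-619, 471) + c) + L = (471 + 292093) - 12433953/1692041 = 292564 - 12433953/1692041 = 495017849171/1692041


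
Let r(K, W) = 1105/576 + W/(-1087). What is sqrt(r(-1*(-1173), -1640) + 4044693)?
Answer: sqrt(2752754637728017)/26088 ≈ 2011.1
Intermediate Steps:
r(K, W) = 1105/576 - W/1087 (r(K, W) = 1105*(1/576) + W*(-1/1087) = 1105/576 - W/1087)
sqrt(r(-1*(-1173), -1640) + 4044693) = sqrt((1105/576 - 1/1087*(-1640)) + 4044693) = sqrt((1105/576 + 1640/1087) + 4044693) = sqrt(2145775/626112 + 4044693) = sqrt(2532432969391/626112) = sqrt(2752754637728017)/26088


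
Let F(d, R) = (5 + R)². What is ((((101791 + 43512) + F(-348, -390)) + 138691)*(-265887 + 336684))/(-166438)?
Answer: -30599808543/166438 ≈ -1.8385e+5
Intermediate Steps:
((((101791 + 43512) + F(-348, -390)) + 138691)*(-265887 + 336684))/(-166438) = ((((101791 + 43512) + (5 - 390)²) + 138691)*(-265887 + 336684))/(-166438) = (((145303 + (-385)²) + 138691)*70797)*(-1/166438) = (((145303 + 148225) + 138691)*70797)*(-1/166438) = ((293528 + 138691)*70797)*(-1/166438) = (432219*70797)*(-1/166438) = 30599808543*(-1/166438) = -30599808543/166438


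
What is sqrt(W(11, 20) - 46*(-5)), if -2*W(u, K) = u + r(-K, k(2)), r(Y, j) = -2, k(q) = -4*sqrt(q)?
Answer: sqrt(902)/2 ≈ 15.017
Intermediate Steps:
W(u, K) = 1 - u/2 (W(u, K) = -(u - 2)/2 = -(-2 + u)/2 = 1 - u/2)
sqrt(W(11, 20) - 46*(-5)) = sqrt((1 - 1/2*11) - 46*(-5)) = sqrt((1 - 11/2) + 230) = sqrt(-9/2 + 230) = sqrt(451/2) = sqrt(902)/2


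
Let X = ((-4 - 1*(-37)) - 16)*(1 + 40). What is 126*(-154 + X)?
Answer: 68418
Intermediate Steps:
X = 697 (X = ((-4 + 37) - 16)*41 = (33 - 16)*41 = 17*41 = 697)
126*(-154 + X) = 126*(-154 + 697) = 126*543 = 68418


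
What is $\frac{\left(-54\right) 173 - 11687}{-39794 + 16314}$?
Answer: $\frac{21029}{23480} \approx 0.89561$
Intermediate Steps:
$\frac{\left(-54\right) 173 - 11687}{-39794 + 16314} = \frac{-9342 - 11687}{-23480} = \left(-21029\right) \left(- \frac{1}{23480}\right) = \frac{21029}{23480}$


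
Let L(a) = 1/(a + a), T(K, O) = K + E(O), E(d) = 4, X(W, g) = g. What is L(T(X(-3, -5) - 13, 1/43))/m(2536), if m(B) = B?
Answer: -1/71008 ≈ -1.4083e-5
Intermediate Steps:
T(K, O) = 4 + K (T(K, O) = K + 4 = 4 + K)
L(a) = 1/(2*a)
L(T(X(-3, -5) - 13, 1/43))/m(2536) = (1/(2*(4 + (-5 - 13))))/2536 = (1/(2*(4 - 18)))*(1/2536) = ((½)/(-14))*(1/2536) = ((½)*(-1/14))*(1/2536) = -1/28*1/2536 = -1/71008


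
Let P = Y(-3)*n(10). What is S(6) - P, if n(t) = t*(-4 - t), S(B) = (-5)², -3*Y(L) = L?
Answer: 165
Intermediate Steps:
Y(L) = -L/3
S(B) = 25
P = -140 (P = (-⅓*(-3))*(-1*10*(4 + 10)) = 1*(-1*10*14) = 1*(-140) = -140)
S(6) - P = 25 - 1*(-140) = 25 + 140 = 165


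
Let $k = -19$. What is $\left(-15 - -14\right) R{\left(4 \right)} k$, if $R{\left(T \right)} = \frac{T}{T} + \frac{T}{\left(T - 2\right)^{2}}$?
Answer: $38$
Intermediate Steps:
$R{\left(T \right)} = 1 + \frac{T}{\left(-2 + T\right)^{2}}$
$\left(-15 - -14\right) R{\left(4 \right)} k = \left(-15 - -14\right) \left(1 + \frac{4}{\left(-2 + 4\right)^{2}}\right) \left(-19\right) = \left(-15 + 14\right) \left(1 + \frac{4}{4}\right) \left(-19\right) = - (1 + 4 \cdot \frac{1}{4}) \left(-19\right) = - (1 + 1) \left(-19\right) = \left(-1\right) 2 \left(-19\right) = \left(-2\right) \left(-19\right) = 38$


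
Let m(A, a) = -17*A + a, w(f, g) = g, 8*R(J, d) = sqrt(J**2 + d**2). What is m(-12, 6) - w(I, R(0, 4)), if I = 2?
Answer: 419/2 ≈ 209.50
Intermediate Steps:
R(J, d) = sqrt(J**2 + d**2)/8
m(A, a) = a - 17*A
m(-12, 6) - w(I, R(0, 4)) = (6 - 17*(-12)) - sqrt(0**2 + 4**2)/8 = (6 + 204) - sqrt(0 + 16)/8 = 210 - sqrt(16)/8 = 210 - 4/8 = 210 - 1*1/2 = 210 - 1/2 = 419/2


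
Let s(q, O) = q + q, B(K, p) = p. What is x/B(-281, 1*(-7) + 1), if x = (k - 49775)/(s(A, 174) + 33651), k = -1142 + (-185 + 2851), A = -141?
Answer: 6893/28602 ≈ 0.24100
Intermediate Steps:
s(q, O) = 2*q
k = 1524 (k = -1142 + 2666 = 1524)
x = -6893/4767 (x = (1524 - 49775)/(2*(-141) + 33651) = -48251/(-282 + 33651) = -48251/33369 = -48251*1/33369 = -6893/4767 ≈ -1.4460)
x/B(-281, 1*(-7) + 1) = -6893/(4767*(1*(-7) + 1)) = -6893/(4767*(-7 + 1)) = -6893/4767/(-6) = -6893/4767*(-1/6) = 6893/28602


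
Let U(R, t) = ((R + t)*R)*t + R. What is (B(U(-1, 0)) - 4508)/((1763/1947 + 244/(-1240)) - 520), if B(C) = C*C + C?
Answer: 2720893560/313428637 ≈ 8.6811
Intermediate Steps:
U(R, t) = R + R*t*(R + t) (U(R, t) = (R*(R + t))*t + R = R*t*(R + t) + R = R + R*t*(R + t))
B(C) = C + C² (B(C) = C² + C = C + C²)
(B(U(-1, 0)) - 4508)/((1763/1947 + 244/(-1240)) - 520) = ((-(1 + 0² - 1*0))*(1 - (1 + 0² - 1*0)) - 4508)/((1763/1947 + 244/(-1240)) - 520) = ((-(1 + 0 + 0))*(1 - (1 + 0 + 0)) - 4508)/((1763*(1/1947) + 244*(-1/1240)) - 520) = ((-1*1)*(1 - 1*1) - 4508)/((1763/1947 - 61/310) - 520) = (-(1 - 1) - 4508)/(427763/603570 - 520) = (-1*0 - 4508)/(-313428637/603570) = (0 - 4508)*(-603570/313428637) = -4508*(-603570/313428637) = 2720893560/313428637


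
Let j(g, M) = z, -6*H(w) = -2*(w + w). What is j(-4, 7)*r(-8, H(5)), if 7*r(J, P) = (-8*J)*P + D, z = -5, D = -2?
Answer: -3170/21 ≈ -150.95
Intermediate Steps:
H(w) = 2*w/3 (H(w) = -(-1)*(w + w)/3 = -(-1)*2*w/3 = -(-2)*w/3 = 2*w/3)
j(g, M) = -5
r(J, P) = -2/7 - 8*J*P/7 (r(J, P) = ((-8*J)*P - 2)/7 = (-8*J*P - 2)/7 = (-2 - 8*J*P)/7 = -2/7 - 8*J*P/7)
j(-4, 7)*r(-8, H(5)) = -5*(-2/7 - 8/7*(-8)*(⅔)*5) = -5*(-2/7 - 8/7*(-8)*10/3) = -5*(-2/7 + 640/21) = -5*634/21 = -3170/21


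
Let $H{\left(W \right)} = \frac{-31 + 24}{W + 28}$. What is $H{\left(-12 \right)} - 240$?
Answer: $- \frac{3847}{16} \approx -240.44$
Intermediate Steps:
$H{\left(W \right)} = - \frac{7}{28 + W}$
$H{\left(-12 \right)} - 240 = - \frac{7}{28 - 12} - 240 = - \frac{7}{16} - 240 = - \frac{3847}{16}$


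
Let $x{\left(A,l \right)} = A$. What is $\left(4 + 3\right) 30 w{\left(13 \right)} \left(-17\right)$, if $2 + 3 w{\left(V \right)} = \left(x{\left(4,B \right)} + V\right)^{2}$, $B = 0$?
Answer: $-341530$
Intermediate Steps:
$w{\left(V \right)} = - \frac{2}{3} + \frac{\left(4 + V\right)^{2}}{3}$
$\left(4 + 3\right) 30 w{\left(13 \right)} \left(-17\right) = \left(4 + 3\right) 30 \left(- \frac{2}{3} + \frac{\left(4 + 13\right)^{2}}{3}\right) \left(-17\right) = 7 \cdot 30 \left(- \frac{2}{3} + \frac{17^{2}}{3}\right) \left(-17\right) = 210 \left(- \frac{2}{3} + \frac{1}{3} \cdot 289\right) \left(-17\right) = 210 \left(- \frac{2}{3} + \frac{289}{3}\right) \left(-17\right) = 210 \cdot \frac{287}{3} \left(-17\right) = 20090 \left(-17\right) = -341530$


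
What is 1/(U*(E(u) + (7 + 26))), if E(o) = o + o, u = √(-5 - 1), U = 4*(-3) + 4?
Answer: I/(8*(-33*I + 2*√6)) ≈ -0.0037062 + 0.0005502*I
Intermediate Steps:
U = -8 (U = -12 + 4 = -8)
u = I*√6 (u = √(-6) = I*√6 ≈ 2.4495*I)
E(o) = 2*o
1/(U*(E(u) + (7 + 26))) = 1/(-8*(2*(I*√6) + (7 + 26))) = 1/(-8*(2*I*√6 + 33)) = 1/(-8*(33 + 2*I*√6)) = 1/(-264 - 16*I*√6)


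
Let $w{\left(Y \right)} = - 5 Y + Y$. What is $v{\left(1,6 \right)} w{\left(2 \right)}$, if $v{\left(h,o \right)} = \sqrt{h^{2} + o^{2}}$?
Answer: $- 8 \sqrt{37} \approx -48.662$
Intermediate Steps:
$w{\left(Y \right)} = - 4 Y$
$v{\left(1,6 \right)} w{\left(2 \right)} = \sqrt{1^{2} + 6^{2}} \left(\left(-4\right) 2\right) = \sqrt{1 + 36} \left(-8\right) = \sqrt{37} \left(-8\right) = - 8 \sqrt{37}$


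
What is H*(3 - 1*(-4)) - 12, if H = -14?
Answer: -110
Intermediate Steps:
H*(3 - 1*(-4)) - 12 = -14*(3 - 1*(-4)) - 12 = -14*(3 + 4) - 12 = -14*7 - 12 = -98 - 12 = -110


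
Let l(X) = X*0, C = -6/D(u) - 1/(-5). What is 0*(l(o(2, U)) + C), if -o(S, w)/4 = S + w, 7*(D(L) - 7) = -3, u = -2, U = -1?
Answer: 0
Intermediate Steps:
D(L) = 46/7 (D(L) = 7 + (1/7)*(-3) = 7 - 3/7 = 46/7)
o(S, w) = -4*S - 4*w (o(S, w) = -4*(S + w) = -4*S - 4*w)
C = -82/115 (C = -6/46/7 - 1/(-5) = -6*7/46 - 1*(-1/5) = -21/23 + 1/5 = -82/115 ≈ -0.71304)
l(X) = 0
0*(l(o(2, U)) + C) = 0*(0 - 82/115) = 0*(-82/115) = 0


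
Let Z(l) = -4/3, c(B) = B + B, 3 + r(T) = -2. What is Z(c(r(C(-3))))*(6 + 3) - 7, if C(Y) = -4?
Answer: -19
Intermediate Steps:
r(T) = -5 (r(T) = -3 - 2 = -5)
c(B) = 2*B
Z(l) = -4/3 (Z(l) = -4*⅓ = -4/3)
Z(c(r(C(-3))))*(6 + 3) - 7 = -4*(6 + 3)/3 - 7 = -4/3*9 - 7 = -12 - 7 = -19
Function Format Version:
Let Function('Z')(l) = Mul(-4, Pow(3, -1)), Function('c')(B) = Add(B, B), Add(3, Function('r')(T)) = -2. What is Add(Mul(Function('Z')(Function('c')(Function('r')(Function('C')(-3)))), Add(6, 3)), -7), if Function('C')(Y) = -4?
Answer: -19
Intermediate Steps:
Function('r')(T) = -5 (Function('r')(T) = Add(-3, -2) = -5)
Function('c')(B) = Mul(2, B)
Function('Z')(l) = Rational(-4, 3) (Function('Z')(l) = Mul(-4, Rational(1, 3)) = Rational(-4, 3))
Add(Mul(Function('Z')(Function('c')(Function('r')(Function('C')(-3)))), Add(6, 3)), -7) = Add(Mul(Rational(-4, 3), Add(6, 3)), -7) = Add(Mul(Rational(-4, 3), 9), -7) = Add(-12, -7) = -19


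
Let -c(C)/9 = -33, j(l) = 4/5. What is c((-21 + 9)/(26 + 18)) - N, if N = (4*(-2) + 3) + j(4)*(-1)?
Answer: 1514/5 ≈ 302.80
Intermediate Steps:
j(l) = ⅘ (j(l) = 4*(⅕) = ⅘)
c(C) = 297 (c(C) = -9*(-33) = 297)
N = -29/5 (N = (4*(-2) + 3) + (⅘)*(-1) = (-8 + 3) - ⅘ = -5 - ⅘ = -29/5 ≈ -5.8000)
c((-21 + 9)/(26 + 18)) - N = 297 - 1*(-29/5) = 297 + 29/5 = 1514/5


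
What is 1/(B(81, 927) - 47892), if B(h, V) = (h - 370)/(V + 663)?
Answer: -1590/76148569 ≈ -2.0880e-5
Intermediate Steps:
B(h, V) = (-370 + h)/(663 + V)
1/(B(81, 927) - 47892) = 1/((-370 + 81)/(663 + 927) - 47892) = 1/(-289/1590 - 47892) = 1/(-76148569/1590) = -1590/76148569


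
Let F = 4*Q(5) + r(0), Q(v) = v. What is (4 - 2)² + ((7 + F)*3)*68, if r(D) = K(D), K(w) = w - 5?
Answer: 4492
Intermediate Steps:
K(w) = -5 + w
r(D) = -5 + D
F = 15 (F = 4*5 + (-5 + 0) = 20 - 5 = 15)
(4 - 2)² + ((7 + F)*3)*68 = (4 - 2)² + ((7 + 15)*3)*68 = 2² + (22*3)*68 = 4 + 66*68 = 4 + 4488 = 4492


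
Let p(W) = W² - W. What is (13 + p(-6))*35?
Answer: 1925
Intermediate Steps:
(13 + p(-6))*35 = (13 - 6*(-1 - 6))*35 = (13 - 6*(-7))*35 = (13 + 42)*35 = 55*35 = 1925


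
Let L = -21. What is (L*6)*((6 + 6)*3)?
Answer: -4536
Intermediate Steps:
(L*6)*((6 + 6)*3) = (-21*6)*((6 + 6)*3) = -1512*3 = -126*36 = -4536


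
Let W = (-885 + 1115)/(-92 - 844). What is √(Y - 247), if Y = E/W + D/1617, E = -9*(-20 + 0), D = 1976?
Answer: I*√27615414255/5313 ≈ 31.278*I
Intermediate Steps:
E = 180 (E = -9*(-20) = 180)
W = -115/468 (W = 230/(-936) = 230*(-1/936) = -115/468 ≈ -0.24573)
Y = -27197768/37191 (Y = 180/(-115/468) + 1976/1617 = 180*(-468/115) + 1976*(1/1617) = -16848/23 + 1976/1617 = -27197768/37191 ≈ -731.30)
√(Y - 247) = √(-27197768/37191 - 247) = √(-36383945/37191) = I*√27615414255/5313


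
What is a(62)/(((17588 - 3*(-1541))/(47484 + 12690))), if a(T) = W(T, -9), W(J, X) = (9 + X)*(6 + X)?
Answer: 0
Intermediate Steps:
W(J, X) = (6 + X)*(9 + X)
a(T) = 0 (a(T) = 54 + (-9)² + 15*(-9) = 54 + 81 - 135 = 0)
a(62)/(((17588 - 3*(-1541))/(47484 + 12690))) = 0/(((17588 - 3*(-1541))/(47484 + 12690))) = 0/(((17588 + 4623)/60174)) = 0/((22211*(1/60174))) = 0/(22211/60174) = 0*(60174/22211) = 0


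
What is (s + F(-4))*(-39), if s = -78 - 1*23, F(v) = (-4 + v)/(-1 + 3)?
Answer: 4095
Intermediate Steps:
F(v) = -2 + v/2 (F(v) = (-4 + v)/2 = (-4 + v)*(½) = -2 + v/2)
s = -101 (s = -78 - 23 = -101)
(s + F(-4))*(-39) = (-101 + (-2 + (½)*(-4)))*(-39) = (-101 + (-2 - 2))*(-39) = (-101 - 4)*(-39) = -105*(-39) = 4095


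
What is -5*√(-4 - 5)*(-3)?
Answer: 45*I ≈ 45.0*I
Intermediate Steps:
-5*√(-4 - 5)*(-3) = -15*I*(-3) = 45*I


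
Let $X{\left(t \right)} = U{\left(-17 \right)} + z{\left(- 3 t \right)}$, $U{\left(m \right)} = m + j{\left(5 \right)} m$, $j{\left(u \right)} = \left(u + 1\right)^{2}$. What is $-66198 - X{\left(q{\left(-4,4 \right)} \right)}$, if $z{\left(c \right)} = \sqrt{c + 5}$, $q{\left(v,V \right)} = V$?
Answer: $-65569 - i \sqrt{7} \approx -65569.0 - 2.6458 i$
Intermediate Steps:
$j{\left(u \right)} = \left(1 + u\right)^{2}$
$z{\left(c \right)} = \sqrt{5 + c}$
$U{\left(m \right)} = 37 m$ ($U{\left(m \right)} = m + \left(1 + 5\right)^{2} m = m + 6^{2} m = m + 36 m = 37 m$)
$X{\left(t \right)} = -629 + \sqrt{5 - 3 t}$ ($X{\left(t \right)} = 37 \left(-17\right) + \sqrt{5 - 3 t} = -629 + \sqrt{5 - 3 t}$)
$-66198 - X{\left(q{\left(-4,4 \right)} \right)} = -66198 - \left(-629 + \sqrt{5 - 12}\right) = -66198 - \left(-629 + \sqrt{-7}\right) = -66198 - \left(-629 + i \sqrt{7}\right) = -66198 + \left(629 - i \sqrt{7}\right) = -65569 - i \sqrt{7}$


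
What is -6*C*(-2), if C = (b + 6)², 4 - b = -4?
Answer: 2352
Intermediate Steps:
b = 8 (b = 4 - 1*(-4) = 4 + 4 = 8)
C = 196 (C = (8 + 6)² = 14² = 196)
-6*C*(-2) = -6*196*(-2) = -1176*(-2) = 2352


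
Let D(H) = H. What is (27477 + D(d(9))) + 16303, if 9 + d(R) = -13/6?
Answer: 262613/6 ≈ 43769.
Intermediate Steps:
d(R) = -67/6 (d(R) = -9 - 13/6 = -67/6)
(27477 + D(d(9))) + 16303 = (27477 - 67/6) + 16303 = 164795/6 + 16303 = 262613/6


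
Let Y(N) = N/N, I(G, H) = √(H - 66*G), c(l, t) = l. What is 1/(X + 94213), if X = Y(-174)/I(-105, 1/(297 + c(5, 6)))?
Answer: 197174713393/18576421272894407 - √632044022/18576421272894407 ≈ 1.0614e-5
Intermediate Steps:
Y(N) = 1
X = √632044022/2092861 (X = 1/√(1/(297 + 5) - 66*(-105)) = 1/√(1/302 + 6930) = 1/√(2092861/302) = 1/(√632044022/302) = 1*(√632044022/2092861) = √632044022/2092861 ≈ 0.012012)
1/(X + 94213) = 1/(√632044022/2092861 + 94213) = 1/(94213 + √632044022/2092861)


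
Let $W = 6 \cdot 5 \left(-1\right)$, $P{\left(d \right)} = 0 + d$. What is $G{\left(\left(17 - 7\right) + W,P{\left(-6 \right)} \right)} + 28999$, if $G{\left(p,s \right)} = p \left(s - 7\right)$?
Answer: $29259$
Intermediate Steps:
$P{\left(d \right)} = d$
$W = -30$ ($W = 30 \left(-1\right) = -30$)
$G{\left(p,s \right)} = p \left(-7 + s\right)$
$G{\left(\left(17 - 7\right) + W,P{\left(-6 \right)} \right)} + 28999 = \left(\left(17 - 7\right) - 30\right) \left(-7 - 6\right) + 28999 = \left(10 - 30\right) \left(-13\right) + 28999 = \left(-20\right) \left(-13\right) + 28999 = 260 + 28999 = 29259$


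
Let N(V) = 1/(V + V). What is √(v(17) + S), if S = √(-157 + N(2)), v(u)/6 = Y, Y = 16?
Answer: √(384 + 2*I*√627)/2 ≈ 9.8187 + 0.63756*I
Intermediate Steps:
v(u) = 96 (v(u) = 6*16 = 96)
N(V) = 1/(2*V)
S = I*√627/2 (S = √(-157 + (½)/2) = √(-157 + (½)*(½)) = √(-157 + ¼) = √(-627/4) = I*√627/2 ≈ 12.52*I)
√(v(17) + S) = √(96 + I*√627/2)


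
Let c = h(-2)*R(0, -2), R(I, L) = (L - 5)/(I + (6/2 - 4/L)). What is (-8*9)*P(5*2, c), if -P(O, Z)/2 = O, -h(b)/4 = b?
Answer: 1440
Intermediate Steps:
R(I, L) = (-5 + L)/(3 + I - 4/L) (R(I, L) = (-5 + L)/(I + (6*(½) - 4/L)) = (-5 + L)/(I + (3 - 4/L)) = (-5 + L)/(3 + I - 4/L))
h(b) = -4*b
c = -56/5 (c = (-4*(-2))*(-2*(-5 - 2)/(-4 + 3*(-2) + 0*(-2))) = 8*(-2*(-7)/(-4 - 6 + 0)) = 8*(-2*(-7)/(-10)) = 8*(-2*(-⅒)*(-7)) = 8*(-7/5) = -56/5 ≈ -11.200)
P(O, Z) = -2*O
(-8*9)*P(5*2, c) = (-8*9)*(-10*2) = -(-144)*10 = -72*(-20) = 1440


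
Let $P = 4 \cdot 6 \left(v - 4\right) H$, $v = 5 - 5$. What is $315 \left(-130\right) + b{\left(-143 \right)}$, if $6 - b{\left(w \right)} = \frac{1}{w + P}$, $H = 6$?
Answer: $- \frac{29438735}{719} \approx -40944.0$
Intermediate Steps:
$v = 0$
$P = -576$ ($P = 4 \cdot 6 \left(0 - 4\right) 6 = 24 \left(\left(-4\right) 6\right) = 24 \left(-24\right) = -576$)
$b{\left(w \right)} = 6 - \frac{1}{-576 + w}$ ($b{\left(w \right)} = 6 - \frac{1}{w - 576} = 6 - \frac{1}{-576 + w}$)
$315 \left(-130\right) + b{\left(-143 \right)} = 315 \left(-130\right) + \frac{-3457 + 6 \left(-143\right)}{-576 - 143} = -40950 + \frac{-3457 - 858}{-719} = -40950 - - \frac{4315}{719} = -40950 + \frac{4315}{719} = - \frac{29438735}{719}$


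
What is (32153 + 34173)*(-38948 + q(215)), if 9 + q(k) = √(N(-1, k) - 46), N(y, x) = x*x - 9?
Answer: -2583861982 + 596934*√570 ≈ -2.5696e+9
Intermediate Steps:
N(y, x) = -9 + x² (N(y, x) = x² - 9 = -9 + x²)
q(k) = -9 + √(-55 + k²) (q(k) = -9 + √((-9 + k²) - 46) = -9 + √(-55 + k²))
(32153 + 34173)*(-38948 + q(215)) = (32153 + 34173)*(-38948 + (-9 + √(-55 + 215²))) = 66326*(-38948 + (-9 + √(-55 + 46225))) = 66326*(-38948 + (-9 + √46170)) = 66326*(-38948 + (-9 + 9*√570)) = 66326*(-38957 + 9*√570) = -2583861982 + 596934*√570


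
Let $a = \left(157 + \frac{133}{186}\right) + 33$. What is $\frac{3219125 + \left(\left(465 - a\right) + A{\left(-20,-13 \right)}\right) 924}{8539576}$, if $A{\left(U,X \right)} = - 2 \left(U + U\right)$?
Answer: $\frac{109941013}{264726856} \approx 0.4153$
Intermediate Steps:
$A{\left(U,X \right)} = - 4 U$ ($A{\left(U,X \right)} = - 2 \cdot 2 U = - 4 U$)
$a = \frac{35473}{186}$ ($a = \left(157 + 133 \cdot \frac{1}{186}\right) + 33 = \left(157 + \frac{133}{186}\right) + 33 = \frac{29335}{186} + 33 = \frac{35473}{186} \approx 190.72$)
$\frac{3219125 + \left(\left(465 - a\right) + A{\left(-20,-13 \right)}\right) 924}{8539576} = \frac{3219125 + \left(\left(465 - \frac{35473}{186}\right) - -80\right) 924}{8539576} = \left(3219125 + \left(\left(465 - \frac{35473}{186}\right) + 80\right) 924\right) \frac{1}{8539576} = \left(3219125 + \left(\frac{51017}{186} + 80\right) 924\right) \frac{1}{8539576} = \left(3219125 + \frac{65897}{186} \cdot 924\right) \frac{1}{8539576} = \left(3219125 + \frac{10148138}{31}\right) \frac{1}{8539576} = \frac{109941013}{31} \cdot \frac{1}{8539576} = \frac{109941013}{264726856}$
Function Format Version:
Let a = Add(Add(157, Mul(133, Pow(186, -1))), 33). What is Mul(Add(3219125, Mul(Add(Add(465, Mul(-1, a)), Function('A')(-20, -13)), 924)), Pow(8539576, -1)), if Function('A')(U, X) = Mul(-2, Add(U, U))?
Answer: Rational(109941013, 264726856) ≈ 0.41530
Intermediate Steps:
Function('A')(U, X) = Mul(-4, U) (Function('A')(U, X) = Mul(-2, Mul(2, U)) = Mul(-4, U))
a = Rational(35473, 186) (a = Add(Add(157, Mul(133, Rational(1, 186))), 33) = Add(Add(157, Rational(133, 186)), 33) = Add(Rational(29335, 186), 33) = Rational(35473, 186) ≈ 190.72)
Mul(Add(3219125, Mul(Add(Add(465, Mul(-1, a)), Function('A')(-20, -13)), 924)), Pow(8539576, -1)) = Mul(Add(3219125, Mul(Add(Add(465, Mul(-1, Rational(35473, 186))), Mul(-4, -20)), 924)), Pow(8539576, -1)) = Mul(Add(3219125, Mul(Add(Add(465, Rational(-35473, 186)), 80), 924)), Rational(1, 8539576)) = Mul(Add(3219125, Mul(Add(Rational(51017, 186), 80), 924)), Rational(1, 8539576)) = Mul(Add(3219125, Mul(Rational(65897, 186), 924)), Rational(1, 8539576)) = Mul(Add(3219125, Rational(10148138, 31)), Rational(1, 8539576)) = Mul(Rational(109941013, 31), Rational(1, 8539576)) = Rational(109941013, 264726856)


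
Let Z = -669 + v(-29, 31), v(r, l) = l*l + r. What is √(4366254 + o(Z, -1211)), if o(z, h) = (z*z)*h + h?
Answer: 2*I*√19849654 ≈ 8910.6*I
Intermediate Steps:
v(r, l) = r + l² (v(r, l) = l² + r = r + l²)
Z = 263 (Z = -669 + (-29 + 31²) = -669 + (-29 + 961) = -669 + 932 = 263)
o(z, h) = h + h*z² (o(z, h) = z²*h + h = h*z² + h = h + h*z²)
√(4366254 + o(Z, -1211)) = √(4366254 - 1211*(1 + 263²)) = √(4366254 - 1211*(1 + 69169)) = √(4366254 - 1211*69170) = √(4366254 - 83764870) = √(-79398616) = 2*I*√19849654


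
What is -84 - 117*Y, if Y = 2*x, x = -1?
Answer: 150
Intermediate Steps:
Y = -2 (Y = 2*(-1) = -2)
-84 - 117*Y = -84 - 117*(-2) = -84 + 234 = 150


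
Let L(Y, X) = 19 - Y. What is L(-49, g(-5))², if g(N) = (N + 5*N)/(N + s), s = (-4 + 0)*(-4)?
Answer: 4624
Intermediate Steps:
s = 16 (s = -4*(-4) = 16)
g(N) = 6*N/(16 + N) (g(N) = (N + 5*N)/(N + 16) = (6*N)/(16 + N) = 6*N/(16 + N))
L(-49, g(-5))² = (19 - 1*(-49))² = (19 + 49)² = 68² = 4624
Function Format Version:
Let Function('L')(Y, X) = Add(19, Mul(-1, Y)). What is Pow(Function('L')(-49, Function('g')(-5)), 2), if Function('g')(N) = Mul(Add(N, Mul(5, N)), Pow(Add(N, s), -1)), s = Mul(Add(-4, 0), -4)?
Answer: 4624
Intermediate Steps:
s = 16 (s = Mul(-4, -4) = 16)
Function('g')(N) = Mul(6, N, Pow(Add(16, N), -1)) (Function('g')(N) = Mul(Add(N, Mul(5, N)), Pow(Add(N, 16), -1)) = Mul(Mul(6, N), Pow(Add(16, N), -1)) = Mul(6, N, Pow(Add(16, N), -1)))
Pow(Function('L')(-49, Function('g')(-5)), 2) = Pow(Add(19, Mul(-1, -49)), 2) = Pow(Add(19, 49), 2) = Pow(68, 2) = 4624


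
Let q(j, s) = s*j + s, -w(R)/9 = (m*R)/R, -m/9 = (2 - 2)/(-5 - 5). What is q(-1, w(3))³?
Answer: 0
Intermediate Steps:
m = 0 (m = -9*(2 - 2)/(-5 - 5) = -0/(-10) = -0*(-1)/10 = -9*0 = 0)
w(R) = 0 (w(R) = -9*0*R/R = -0/R = -9*0 = 0)
q(j, s) = s + j*s (q(j, s) = j*s + s = s + j*s)
q(-1, w(3))³ = (0*(1 - 1))³ = (0*0)³ = 0³ = 0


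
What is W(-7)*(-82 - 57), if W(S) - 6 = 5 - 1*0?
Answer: -1529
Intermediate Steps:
W(S) = 11 (W(S) = 6 + (5 - 1*0) = 6 + (5 + 0) = 6 + 5 = 11)
W(-7)*(-82 - 57) = 11*(-82 - 57) = 11*(-139) = -1529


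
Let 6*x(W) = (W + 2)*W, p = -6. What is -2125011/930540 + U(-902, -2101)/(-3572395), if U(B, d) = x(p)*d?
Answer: -505570560879/221617096220 ≈ -2.2813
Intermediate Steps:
x(W) = W*(2 + W)/6 (x(W) = ((W + 2)*W)/6 = ((2 + W)*W)/6 = (W*(2 + W))/6 = W*(2 + W)/6)
U(B, d) = 4*d (U(B, d) = ((1/6)*(-6)*(2 - 6))*d = ((1/6)*(-6)*(-4))*d = 4*d)
-2125011/930540 + U(-902, -2101)/(-3572395) = -2125011/930540 + (4*(-2101))/(-3572395) = -2125011*1/930540 - 8404*(-1/3572395) = -708337/310180 + 8404/3572395 = -505570560879/221617096220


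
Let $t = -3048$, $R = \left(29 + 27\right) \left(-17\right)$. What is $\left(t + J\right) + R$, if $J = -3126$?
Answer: $-7126$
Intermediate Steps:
$R = -952$ ($R = 56 \left(-17\right) = -952$)
$\left(t + J\right) + R = \left(-3048 - 3126\right) - 952 = -6174 - 952 = -7126$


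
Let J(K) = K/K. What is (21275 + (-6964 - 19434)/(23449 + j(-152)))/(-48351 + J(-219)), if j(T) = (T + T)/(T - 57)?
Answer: -5487702247/12472124250 ≈ -0.44000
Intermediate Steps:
J(K) = 1
j(T) = 2*T/(-57 + T) (j(T) = (2*T)/(-57 + T) = 2*T/(-57 + T))
(21275 + (-6964 - 19434)/(23449 + j(-152)))/(-48351 + J(-219)) = (21275 + (-6964 - 19434)/(23449 + 2*(-152)/(-57 - 152)))/(-48351 + 1) = (21275 - 26398/(23449 + 2*(-152)/(-209)))/(-48350) = (21275 - 26398/(23449 + 2*(-152)*(-1/209)))*(-1/48350) = (21275 - 26398/(23449 + 16/11))*(-1/48350) = (21275 - 26398/257955/11)*(-1/48350) = (21275 - 26398*11/257955)*(-1/48350) = (21275 - 290378/257955)*(-1/48350) = (5487702247/257955)*(-1/48350) = -5487702247/12472124250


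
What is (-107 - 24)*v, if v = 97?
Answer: -12707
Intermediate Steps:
(-107 - 24)*v = (-107 - 24)*97 = -131*97 = -12707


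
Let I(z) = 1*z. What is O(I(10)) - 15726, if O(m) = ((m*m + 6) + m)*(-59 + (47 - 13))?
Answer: -18626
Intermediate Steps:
I(z) = z
O(m) = -150 - 25*m - 25*m**2 (O(m) = ((m**2 + 6) + m)*(-59 + 34) = ((6 + m**2) + m)*(-25) = (6 + m + m**2)*(-25) = -150 - 25*m - 25*m**2)
O(I(10)) - 15726 = (-150 - 25*10 - 25*10**2) - 15726 = (-150 - 250 - 25*100) - 15726 = (-150 - 250 - 2500) - 15726 = -2900 - 15726 = -18626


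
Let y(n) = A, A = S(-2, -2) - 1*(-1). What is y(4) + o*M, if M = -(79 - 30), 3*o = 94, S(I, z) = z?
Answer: -4609/3 ≈ -1536.3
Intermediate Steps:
o = 94/3 (o = (⅓)*94 = 94/3 ≈ 31.333)
M = -49 (M = -1*49 = -49)
A = -1 (A = -2 - 1*(-1) = -2 + 1 = -1)
y(n) = -1
y(4) + o*M = -1 + (94/3)*(-49) = -1 - 4606/3 = -4609/3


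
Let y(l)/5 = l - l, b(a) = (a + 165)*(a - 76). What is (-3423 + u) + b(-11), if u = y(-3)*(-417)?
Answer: -16821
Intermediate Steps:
b(a) = (-76 + a)*(165 + a) (b(a) = (165 + a)*(-76 + a) = (-76 + a)*(165 + a))
y(l) = 0 (y(l) = 5*(l - l) = 5*0 = 0)
u = 0 (u = 0*(-417) = 0)
(-3423 + u) + b(-11) = (-3423 + 0) + (-12540 + (-11)**2 + 89*(-11)) = -3423 + (-12540 + 121 - 979) = -3423 - 13398 = -16821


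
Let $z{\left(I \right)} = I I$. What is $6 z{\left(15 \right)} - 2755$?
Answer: $-1405$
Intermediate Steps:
$z{\left(I \right)} = I^{2}$
$6 z{\left(15 \right)} - 2755 = 6 \cdot 15^{2} - 2755 = 6 \cdot 225 - 2755 = 1350 - 2755 = -1405$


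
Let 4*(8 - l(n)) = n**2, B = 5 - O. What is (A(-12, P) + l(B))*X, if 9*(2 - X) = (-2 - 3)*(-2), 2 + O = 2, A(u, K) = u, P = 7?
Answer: -82/9 ≈ -9.1111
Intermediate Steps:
O = 0 (O = -2 + 2 = 0)
B = 5 (B = 5 - 1*0 = 5 + 0 = 5)
X = 8/9 (X = 2 - (-2 - 3)*(-2)/9 = 2 - (-5)*(-2)/9 = 2 - 1/9*10 = 2 - 10/9 = 8/9 ≈ 0.88889)
l(n) = 8 - n**2/4
(A(-12, P) + l(B))*X = (-12 + (8 - 1/4*5**2))*(8/9) = (-12 + (8 - 1/4*25))*(8/9) = (-12 + (8 - 25/4))*(8/9) = (-12 + 7/4)*(8/9) = -41/4*8/9 = -82/9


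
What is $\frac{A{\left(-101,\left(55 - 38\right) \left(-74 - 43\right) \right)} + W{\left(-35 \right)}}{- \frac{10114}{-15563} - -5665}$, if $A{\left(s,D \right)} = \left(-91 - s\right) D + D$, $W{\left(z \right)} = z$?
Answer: $- \frac{341047582}{88174509} \approx -3.8679$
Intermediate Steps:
$A{\left(s,D \right)} = D + D \left(-91 - s\right)$ ($A{\left(s,D \right)} = D \left(-91 - s\right) + D = D + D \left(-91 - s\right)$)
$\frac{A{\left(-101,\left(55 - 38\right) \left(-74 - 43\right) \right)} + W{\left(-35 \right)}}{- \frac{10114}{-15563} - -5665} = \frac{- \left(55 - 38\right) \left(-74 - 43\right) \left(90 - 101\right) - 35}{- \frac{10114}{-15563} - -5665} = \frac{\left(-1\right) 17 \left(-117\right) \left(-11\right) - 35}{\left(-10114\right) \left(- \frac{1}{15563}\right) + 5665} = \frac{\left(-1\right) \left(-1989\right) \left(-11\right) - 35}{\frac{10114}{15563} + 5665} = \frac{-21879 - 35}{\frac{88174509}{15563}} = \left(-21914\right) \frac{15563}{88174509} = - \frac{341047582}{88174509}$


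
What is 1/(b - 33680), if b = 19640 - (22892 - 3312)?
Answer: -1/33620 ≈ -2.9744e-5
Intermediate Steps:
b = 60 (b = 19640 - 1*19580 = 19640 - 19580 = 60)
1/(b - 33680) = 1/(60 - 33680) = 1/(-33620) = -1/33620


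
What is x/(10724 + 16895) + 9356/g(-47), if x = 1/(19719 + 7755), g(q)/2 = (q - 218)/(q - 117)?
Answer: 582148669848217/201083167590 ≈ 2895.1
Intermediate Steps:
g(q) = 2*(-218 + q)/(-117 + q) (g(q) = 2*((q - 218)/(q - 117)) = 2*((-218 + q)/(-117 + q)) = 2*(-218 + q)/(-117 + q))
x = 1/27474 ≈ 3.6398e-5
x/(10724 + 16895) + 9356/g(-47) = 1/(27474*(10724 + 16895)) + 9356/((2*(-218 - 47)/(-117 - 47))) = (1/27474)/27619 + 9356/((2*(-265)/(-164))) = (1/27474)*(1/27619) + 9356/((2*(-1/164)*(-265))) = 1/758804406 + 9356/(265/82) = 1/758804406 + 9356*(82/265) = 1/758804406 + 767192/265 = 582148669848217/201083167590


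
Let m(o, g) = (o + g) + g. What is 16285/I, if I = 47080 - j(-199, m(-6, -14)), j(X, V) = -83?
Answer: 16285/47163 ≈ 0.34529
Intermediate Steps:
m(o, g) = o + 2*g (m(o, g) = (g + o) + g = o + 2*g)
I = 47163 (I = 47080 - 1*(-83) = 47080 + 83 = 47163)
16285/I = 16285/47163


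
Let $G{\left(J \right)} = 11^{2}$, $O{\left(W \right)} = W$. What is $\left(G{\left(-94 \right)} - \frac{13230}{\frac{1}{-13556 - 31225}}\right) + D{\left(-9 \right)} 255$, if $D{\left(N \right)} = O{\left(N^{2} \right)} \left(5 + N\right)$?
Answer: $592370131$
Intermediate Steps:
$G{\left(J \right)} = 121$
$D{\left(N \right)} = N^{2} \left(5 + N\right)$
$\left(G{\left(-94 \right)} - \frac{13230}{\frac{1}{-13556 - 31225}}\right) + D{\left(-9 \right)} 255 = \left(121 - \frac{13230}{\frac{1}{-13556 - 31225}}\right) + \left(-9\right)^{2} \left(5 - 9\right) 255 = \left(121 - \frac{13230}{\frac{1}{-44781}}\right) + 81 \left(-4\right) 255 = \left(121 - \frac{13230}{- \frac{1}{44781}}\right) - 82620 = \left(121 - -592452630\right) - 82620 = \left(121 + 592452630\right) - 82620 = 592452751 - 82620 = 592370131$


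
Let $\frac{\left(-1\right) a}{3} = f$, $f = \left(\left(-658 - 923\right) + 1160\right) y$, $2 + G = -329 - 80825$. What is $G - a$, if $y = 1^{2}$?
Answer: $-82419$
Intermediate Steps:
$y = 1$
$G = -81156$ ($G = -2 - 81154 = -81156$)
$f = -421$ ($f = \left(\left(-658 - 923\right) + 1160\right) 1 = \left(-1581 + 1160\right) 1 = \left(-421\right) 1 = -421$)
$a = 1263$ ($a = \left(-3\right) \left(-421\right) = 1263$)
$G - a = -81156 - 1263 = -82419$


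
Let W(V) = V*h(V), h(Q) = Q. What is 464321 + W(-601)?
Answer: 825522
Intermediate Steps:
W(V) = V² (W(V) = V*V = V²)
464321 + W(-601) = 464321 + (-601)² = 464321 + 361201 = 825522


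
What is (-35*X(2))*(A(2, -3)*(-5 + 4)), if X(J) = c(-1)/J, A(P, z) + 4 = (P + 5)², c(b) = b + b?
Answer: -1575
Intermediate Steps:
c(b) = 2*b
A(P, z) = -4 + (5 + P)² (A(P, z) = -4 + (P + 5)² = -4 + (5 + P)²)
X(J) = -2/J (X(J) = (2*(-1))/J = -2/J)
(-35*X(2))*(A(2, -3)*(-5 + 4)) = (-(-70)/2)*((-4 + (5 + 2)²)*(-5 + 4)) = (-(-70)/2)*((-4 + 7²)*(-1)) = (-35*(-1))*((-4 + 49)*(-1)) = 35*(45*(-1)) = 35*(-45) = -1575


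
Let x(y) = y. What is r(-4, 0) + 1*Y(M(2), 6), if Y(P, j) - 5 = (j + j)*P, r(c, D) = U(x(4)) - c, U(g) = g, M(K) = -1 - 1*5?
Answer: -59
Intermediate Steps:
M(K) = -6 (M(K) = -1 - 5 = -6)
r(c, D) = 4 - c
Y(P, j) = 5 + 2*P*j (Y(P, j) = 5 + (j + j)*P = 5 + (2*j)*P = 5 + 2*P*j)
r(-4, 0) + 1*Y(M(2), 6) = (4 - 1*(-4)) + 1*(5 + 2*(-6)*6) = (4 + 4) + 1*(5 - 72) = 8 + 1*(-67) = 8 - 67 = -59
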